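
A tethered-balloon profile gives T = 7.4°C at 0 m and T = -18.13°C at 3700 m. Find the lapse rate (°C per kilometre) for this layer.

Γ = −ΔT/Δz = (7.4 − (-18.13)) / (3700 − 0) m
  = 25.53°C / 3.7 km = 6.9°C/km

6.9°C/km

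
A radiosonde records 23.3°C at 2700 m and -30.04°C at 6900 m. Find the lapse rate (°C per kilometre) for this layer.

Γ = −ΔT/Δz = (23.3 − (-30.04)) / (6900 − 2700) m
  = 53.34°C / 4.2 km = 12.7°C/km

12.7°C/km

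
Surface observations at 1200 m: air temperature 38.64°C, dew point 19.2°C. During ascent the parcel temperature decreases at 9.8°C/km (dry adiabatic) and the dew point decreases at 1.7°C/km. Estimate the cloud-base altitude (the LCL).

3600 m

T and T_d converge at 9.8 − 1.7 = 8.1°C per km
Height above start = (38.64 − 19.2) / 8.1 = 2.4 km
LCL altitude = 1200 m + 2400 m = 3600 m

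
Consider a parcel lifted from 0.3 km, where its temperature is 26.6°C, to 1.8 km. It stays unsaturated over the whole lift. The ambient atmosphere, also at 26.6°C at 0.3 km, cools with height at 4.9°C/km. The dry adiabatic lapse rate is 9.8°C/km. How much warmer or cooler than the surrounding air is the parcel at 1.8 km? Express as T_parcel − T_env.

Parcel:
  From 300 m to 1800 m (dry): cools by 9.8 × 1.5 = 14.7°C, giving 11.9°C.
Environment:
  From 300 m to 1800 m (environment): cools by 4.9 × 1.5 = 7.35°C, giving 19.25°C.
T_parcel − T_env = 11.9 − 19.25 = -7.35°C

-7.35°C (parcel cooler than environment)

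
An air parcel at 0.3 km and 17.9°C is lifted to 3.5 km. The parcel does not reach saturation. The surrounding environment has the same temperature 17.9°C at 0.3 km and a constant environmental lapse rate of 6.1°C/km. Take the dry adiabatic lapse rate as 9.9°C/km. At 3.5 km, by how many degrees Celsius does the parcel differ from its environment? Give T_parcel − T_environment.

Parcel:
  300 → 3500 m (dry, 9.9°C/km): ΔT = -9.9 × 3.2 = -31.68°C → T = -13.78°C
Environment:
  300 → 3500 m (environment, 6.1°C/km): ΔT = -6.1 × 3.2 = -19.52°C → T = -1.62°C
T_parcel − T_env = -13.78 − (-1.62) = -12.16°C

-12.16°C (parcel cooler than environment)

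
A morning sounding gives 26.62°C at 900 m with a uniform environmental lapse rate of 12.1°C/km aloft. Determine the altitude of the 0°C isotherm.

Height above start = (26.62 − 0) / 12.1 = 2.2 km
Altitude = 900 m + 2200 m = 3100 m

3100 m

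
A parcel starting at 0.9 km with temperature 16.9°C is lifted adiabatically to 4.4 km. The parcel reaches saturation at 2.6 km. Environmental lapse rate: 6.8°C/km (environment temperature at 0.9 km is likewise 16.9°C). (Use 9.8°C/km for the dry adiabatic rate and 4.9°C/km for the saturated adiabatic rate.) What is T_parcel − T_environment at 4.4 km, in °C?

Parcel:
  Dry to 2600 m: -9.8 × 1.7 km = -16.66°C, so T = 0.24°C.
  Saturated to 4400 m: -4.9 × 1.8 km = -8.82°C, so T = -8.58°C.
Environment:
  Environment to 4400 m: -6.8 × 3.5 km = -23.8°C, so T = -6.9°C.
T_parcel − T_env = -8.58 − (-6.9) = -1.68°C

-1.68°C (parcel cooler than environment)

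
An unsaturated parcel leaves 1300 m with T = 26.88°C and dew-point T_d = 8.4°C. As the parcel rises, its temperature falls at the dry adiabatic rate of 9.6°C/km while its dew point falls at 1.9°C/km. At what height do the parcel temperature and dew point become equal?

3700 m

T and T_d converge at 9.6 − 1.9 = 7.7°C per km
Height above start = (26.88 − 8.4) / 7.7 = 2.4 km
LCL altitude = 1300 m + 2400 m = 3700 m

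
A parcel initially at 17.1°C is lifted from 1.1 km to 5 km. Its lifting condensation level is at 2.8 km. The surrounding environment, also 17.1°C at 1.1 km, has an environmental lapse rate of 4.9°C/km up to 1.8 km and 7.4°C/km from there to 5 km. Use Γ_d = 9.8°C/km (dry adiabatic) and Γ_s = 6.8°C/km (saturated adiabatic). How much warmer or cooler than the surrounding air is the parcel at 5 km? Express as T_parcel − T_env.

Parcel:
  From 1100 m to 2800 m (dry): cools by 9.8 × 1.7 = 16.66°C, giving 0.44°C.
  From 2800 m to 5000 m (saturated): cools by 6.8 × 2.2 = 14.96°C, giving -14.52°C.
Environment:
  From 1100 m to 1800 m (environment, lower layer): cools by 4.9 × 0.7 = 3.43°C, giving 13.67°C.
  From 1800 m to 5000 m (environment, upper layer): cools by 7.4 × 3.2 = 23.68°C, giving -10.01°C.
T_parcel − T_env = -14.52 − (-10.01) = -4.51°C

-4.51°C (parcel cooler than environment)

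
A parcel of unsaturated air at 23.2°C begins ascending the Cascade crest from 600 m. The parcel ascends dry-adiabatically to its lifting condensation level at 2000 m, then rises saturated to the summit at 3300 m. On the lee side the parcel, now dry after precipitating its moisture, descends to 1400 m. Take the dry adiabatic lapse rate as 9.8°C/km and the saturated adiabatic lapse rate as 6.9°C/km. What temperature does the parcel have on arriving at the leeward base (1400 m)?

19.13°C

Dry to 2000 m: -9.8 × 1.4 km = -13.72°C, so T = 9.48°C.
Saturated to 3300 m: -6.9 × 1.3 km = -8.97°C, so T = 0.51°C.
Dry descent to 1400 m: +9.8 × 1.9 km = +18.62°C, so T = 19.13°C.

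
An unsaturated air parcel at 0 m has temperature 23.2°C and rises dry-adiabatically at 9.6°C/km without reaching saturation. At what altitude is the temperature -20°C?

4500 m

Height above start = (23.2 − (-20)) / 9.6 = 4.5 km
Altitude = 0 m + 4500 m = 4500 m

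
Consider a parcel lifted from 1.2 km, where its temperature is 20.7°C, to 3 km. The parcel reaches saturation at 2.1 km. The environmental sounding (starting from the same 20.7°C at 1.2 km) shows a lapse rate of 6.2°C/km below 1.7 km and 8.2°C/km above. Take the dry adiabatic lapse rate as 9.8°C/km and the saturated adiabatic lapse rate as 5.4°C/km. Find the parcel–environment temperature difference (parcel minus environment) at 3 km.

Parcel:
  1200–2100 m, dry: Δz = 0.9 km ⇒ ΔT = -8.82°C; T = 11.88°C
  2100–3000 m, saturated: Δz = 0.9 km ⇒ ΔT = -4.86°C; T = 7.02°C
Environment:
  1200–1700 m, environment, lower layer: Δz = 0.5 km ⇒ ΔT = -3.1°C; T = 17.6°C
  1700–3000 m, environment, upper layer: Δz = 1.3 km ⇒ ΔT = -10.66°C; T = 6.94°C
T_parcel − T_env = 7.02 − 6.94 = +0.08°C

+0.08°C (parcel warmer than environment)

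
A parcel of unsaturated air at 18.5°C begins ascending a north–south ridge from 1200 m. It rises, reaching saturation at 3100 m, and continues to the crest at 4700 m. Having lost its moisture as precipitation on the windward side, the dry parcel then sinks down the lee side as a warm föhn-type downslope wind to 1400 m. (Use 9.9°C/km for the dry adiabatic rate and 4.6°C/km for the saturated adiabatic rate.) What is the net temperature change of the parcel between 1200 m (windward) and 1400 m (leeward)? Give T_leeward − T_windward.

+6.5°C

Dry to 3100 m: -9.9 × 1.9 km = -18.81°C, so T = -0.31°C.
Saturated to 4700 m: -4.6 × 1.6 km = -7.36°C, so T = -7.67°C.
Dry descent to 1400 m: +9.9 × 3.3 km = +32.67°C, so T = 25°C.
Net change vs windward start: 25 − 18.5 = +6.5°C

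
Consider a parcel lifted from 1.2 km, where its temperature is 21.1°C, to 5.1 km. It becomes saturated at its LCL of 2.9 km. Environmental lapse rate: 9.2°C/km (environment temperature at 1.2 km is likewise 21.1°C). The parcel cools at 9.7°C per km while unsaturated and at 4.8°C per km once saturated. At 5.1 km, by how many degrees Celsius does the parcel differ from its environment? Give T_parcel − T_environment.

+8.83°C (parcel warmer than environment)

Parcel:
  1200–2900 m, dry: Δz = 1.7 km ⇒ ΔT = -16.49°C; T = 4.61°C
  2900–5100 m, saturated: Δz = 2.2 km ⇒ ΔT = -10.56°C; T = -5.95°C
Environment:
  1200–5100 m, environment: Δz = 3.9 km ⇒ ΔT = -35.88°C; T = -14.78°C
T_parcel − T_env = -5.95 − (-14.78) = +8.83°C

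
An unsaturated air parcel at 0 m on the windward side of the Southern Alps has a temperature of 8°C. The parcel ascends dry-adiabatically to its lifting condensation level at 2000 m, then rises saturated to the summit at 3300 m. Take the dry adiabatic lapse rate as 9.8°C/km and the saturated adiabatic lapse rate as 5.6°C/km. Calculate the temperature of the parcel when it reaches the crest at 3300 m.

-18.88°C

From 0 m to 2000 m (dry): cools by 9.8 × 2 = 19.6°C, giving -11.6°C.
From 2000 m to 3300 m (saturated): cools by 5.6 × 1.3 = 7.28°C, giving -18.88°C.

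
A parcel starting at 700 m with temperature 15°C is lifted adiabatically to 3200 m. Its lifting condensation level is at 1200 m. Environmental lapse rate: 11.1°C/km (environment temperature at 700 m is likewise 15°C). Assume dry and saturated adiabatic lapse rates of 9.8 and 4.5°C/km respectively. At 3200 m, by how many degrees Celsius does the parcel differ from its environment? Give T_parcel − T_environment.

Parcel:
  700–1200 m, dry: Δz = 0.5 km ⇒ ΔT = -4.9°C; T = 10.1°C
  1200–3200 m, saturated: Δz = 2 km ⇒ ΔT = -9°C; T = 1.1°C
Environment:
  700–3200 m, environment: Δz = 2.5 km ⇒ ΔT = -27.75°C; T = -12.75°C
T_parcel − T_env = 1.1 − (-12.75) = +13.85°C

+13.85°C (parcel warmer than environment)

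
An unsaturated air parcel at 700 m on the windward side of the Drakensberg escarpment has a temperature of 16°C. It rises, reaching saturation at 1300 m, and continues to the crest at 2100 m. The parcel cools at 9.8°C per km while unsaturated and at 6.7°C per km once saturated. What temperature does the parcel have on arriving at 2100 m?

4.76°C

700–1300 m, dry: Δz = 0.6 km ⇒ ΔT = -5.88°C; T = 10.12°C
1300–2100 m, saturated: Δz = 0.8 km ⇒ ΔT = -5.36°C; T = 4.76°C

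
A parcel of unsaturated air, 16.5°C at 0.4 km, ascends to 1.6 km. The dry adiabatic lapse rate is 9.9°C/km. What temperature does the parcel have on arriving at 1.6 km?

4.62°C

400 → 1600 m (dry adiabatic, 9.9°C/km): ΔT = -9.9 × 1.2 = -11.88°C → T = 4.62°C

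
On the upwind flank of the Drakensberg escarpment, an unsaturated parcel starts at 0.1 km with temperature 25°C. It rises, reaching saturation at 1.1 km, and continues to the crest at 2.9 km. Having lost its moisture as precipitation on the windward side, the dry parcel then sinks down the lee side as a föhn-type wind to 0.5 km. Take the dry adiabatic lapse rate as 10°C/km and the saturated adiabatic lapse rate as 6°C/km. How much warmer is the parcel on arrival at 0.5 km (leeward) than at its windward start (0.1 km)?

100–1100 m, dry: Δz = 1 km ⇒ ΔT = -10°C; T = 15°C
1100–2900 m, saturated: Δz = 1.8 km ⇒ ΔT = -10.8°C; T = 4.2°C
2900–500 m, dry descent: Δz = 2.4 km ⇒ ΔT = +24°C; T = 28.2°C
Net change vs windward start: 28.2 − 25 = +3.2°C

+3.2°C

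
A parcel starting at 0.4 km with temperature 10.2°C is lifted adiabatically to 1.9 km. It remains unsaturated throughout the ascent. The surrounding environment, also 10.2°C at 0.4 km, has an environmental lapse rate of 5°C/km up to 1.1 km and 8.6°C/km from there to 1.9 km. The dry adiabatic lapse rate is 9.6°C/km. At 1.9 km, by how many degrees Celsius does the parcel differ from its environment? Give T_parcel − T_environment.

-4.02°C (parcel cooler than environment)

Parcel:
  400–1900 m, dry: Δz = 1.5 km ⇒ ΔT = -14.4°C; T = -4.2°C
Environment:
  400–1100 m, environment, lower layer: Δz = 0.7 km ⇒ ΔT = -3.5°C; T = 6.7°C
  1100–1900 m, environment, upper layer: Δz = 0.8 km ⇒ ΔT = -6.88°C; T = -0.18°C
T_parcel − T_env = -4.2 − (-0.18) = -4.02°C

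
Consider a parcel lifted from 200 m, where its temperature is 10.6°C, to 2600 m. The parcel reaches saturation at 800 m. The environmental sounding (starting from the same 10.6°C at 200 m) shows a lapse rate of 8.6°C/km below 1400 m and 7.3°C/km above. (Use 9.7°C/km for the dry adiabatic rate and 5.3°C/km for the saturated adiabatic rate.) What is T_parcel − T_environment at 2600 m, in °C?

+3.72°C (parcel warmer than environment)

Parcel:
  200–800 m, dry: Δz = 0.6 km ⇒ ΔT = -5.82°C; T = 4.78°C
  800–2600 m, saturated: Δz = 1.8 km ⇒ ΔT = -9.54°C; T = -4.76°C
Environment:
  200–1400 m, environment, lower layer: Δz = 1.2 km ⇒ ΔT = -10.32°C; T = 0.28°C
  1400–2600 m, environment, upper layer: Δz = 1.2 km ⇒ ΔT = -8.76°C; T = -8.48°C
T_parcel − T_env = -4.76 − (-8.48) = +3.72°C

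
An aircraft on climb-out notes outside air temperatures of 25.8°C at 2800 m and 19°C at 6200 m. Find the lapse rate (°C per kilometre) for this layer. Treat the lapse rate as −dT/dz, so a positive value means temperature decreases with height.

Γ = −ΔT/Δz = (25.8 − 19) / (6200 − 2800) m
  = 6.8°C / 3.4 km = 2°C/km

2°C/km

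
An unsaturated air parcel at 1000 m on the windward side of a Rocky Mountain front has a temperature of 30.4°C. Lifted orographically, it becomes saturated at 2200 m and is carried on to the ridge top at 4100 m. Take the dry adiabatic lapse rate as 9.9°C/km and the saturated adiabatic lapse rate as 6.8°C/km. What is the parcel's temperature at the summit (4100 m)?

Dry to 2200 m: -9.9 × 1.2 km = -11.88°C, so T = 18.52°C.
Saturated to 4100 m: -6.8 × 1.9 km = -12.92°C, so T = 5.6°C.

5.6°C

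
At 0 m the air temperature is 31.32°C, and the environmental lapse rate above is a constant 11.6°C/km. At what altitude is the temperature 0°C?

2700 m

Height above start = (31.32 − 0) / 11.6 = 2.7 km
Altitude = 0 m + 2700 m = 2700 m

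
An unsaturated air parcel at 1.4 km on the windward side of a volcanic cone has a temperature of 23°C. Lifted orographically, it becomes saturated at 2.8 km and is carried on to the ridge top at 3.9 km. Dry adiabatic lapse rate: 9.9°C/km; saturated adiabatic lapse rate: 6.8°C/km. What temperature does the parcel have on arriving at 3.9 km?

1.66°C

1400–2800 m, dry: Δz = 1.4 km ⇒ ΔT = -13.86°C; T = 9.14°C
2800–3900 m, saturated: Δz = 1.1 km ⇒ ΔT = -7.48°C; T = 1.66°C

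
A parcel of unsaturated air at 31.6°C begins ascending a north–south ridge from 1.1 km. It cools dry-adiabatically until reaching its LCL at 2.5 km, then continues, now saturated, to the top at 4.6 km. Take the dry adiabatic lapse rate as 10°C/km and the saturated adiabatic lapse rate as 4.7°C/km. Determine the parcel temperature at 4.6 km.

From 1100 m to 2500 m (dry): cools by 10 × 1.4 = 14°C, giving 17.6°C.
From 2500 m to 4600 m (saturated): cools by 4.7 × 2.1 = 9.87°C, giving 7.73°C.

7.73°C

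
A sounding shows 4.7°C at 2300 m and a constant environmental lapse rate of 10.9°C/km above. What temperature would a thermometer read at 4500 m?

-19.28°C

From 2300 m to 4500 m (environmental): cools by 10.9 × 2.2 = 23.98°C, giving -19.28°C.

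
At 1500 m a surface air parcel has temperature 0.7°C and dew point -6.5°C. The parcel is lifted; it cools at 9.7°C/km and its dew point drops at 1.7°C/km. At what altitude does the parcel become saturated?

T and T_d converge at 9.7 − 1.7 = 8°C per km
Height above start = (0.7 − (-6.5)) / 8 = 0.9 km
LCL altitude = 1500 m + 900 m = 2400 m

2400 m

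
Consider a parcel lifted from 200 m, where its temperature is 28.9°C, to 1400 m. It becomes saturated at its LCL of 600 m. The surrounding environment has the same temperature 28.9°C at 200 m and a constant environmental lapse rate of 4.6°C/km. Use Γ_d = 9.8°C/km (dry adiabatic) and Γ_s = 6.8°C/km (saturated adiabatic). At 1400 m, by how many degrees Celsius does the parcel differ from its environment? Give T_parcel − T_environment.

-3.84°C (parcel cooler than environment)

Parcel:
  Dry to 600 m: -9.8 × 0.4 km = -3.92°C, so T = 24.98°C.
  Saturated to 1400 m: -6.8 × 0.8 km = -5.44°C, so T = 19.54°C.
Environment:
  Environment to 1400 m: -4.6 × 1.2 km = -5.52°C, so T = 23.38°C.
T_parcel − T_env = 19.54 − 23.38 = -3.84°C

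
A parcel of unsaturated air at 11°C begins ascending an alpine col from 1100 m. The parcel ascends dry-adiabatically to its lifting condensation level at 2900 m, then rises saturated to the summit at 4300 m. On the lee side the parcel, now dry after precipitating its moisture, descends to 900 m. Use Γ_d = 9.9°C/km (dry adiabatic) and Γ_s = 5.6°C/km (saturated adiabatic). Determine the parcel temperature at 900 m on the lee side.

19°C

1100 → 2900 m (dry, 9.9°C/km): ΔT = -9.9 × 1.8 = -17.82°C → T = -6.82°C
2900 → 4300 m (saturated, 5.6°C/km): ΔT = -5.6 × 1.4 = -7.84°C → T = -14.66°C
4300 → 900 m (dry descent, 9.9°C/km): ΔT = +9.9 × 3.4 = +33.66°C → T = 19°C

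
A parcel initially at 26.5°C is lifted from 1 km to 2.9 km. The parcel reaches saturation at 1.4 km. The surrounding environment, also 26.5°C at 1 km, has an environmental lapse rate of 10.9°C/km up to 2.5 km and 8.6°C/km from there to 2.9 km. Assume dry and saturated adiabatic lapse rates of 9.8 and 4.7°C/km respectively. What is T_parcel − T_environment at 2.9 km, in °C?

Parcel:
  From 1000 m to 1400 m (dry): cools by 9.8 × 0.4 = 3.92°C, giving 22.58°C.
  From 1400 m to 2900 m (saturated): cools by 4.7 × 1.5 = 7.05°C, giving 15.53°C.
Environment:
  From 1000 m to 2500 m (environment, lower layer): cools by 10.9 × 1.5 = 16.35°C, giving 10.15°C.
  From 2500 m to 2900 m (environment, upper layer): cools by 8.6 × 0.4 = 3.44°C, giving 6.71°C.
T_parcel − T_env = 15.53 − 6.71 = +8.82°C

+8.82°C (parcel warmer than environment)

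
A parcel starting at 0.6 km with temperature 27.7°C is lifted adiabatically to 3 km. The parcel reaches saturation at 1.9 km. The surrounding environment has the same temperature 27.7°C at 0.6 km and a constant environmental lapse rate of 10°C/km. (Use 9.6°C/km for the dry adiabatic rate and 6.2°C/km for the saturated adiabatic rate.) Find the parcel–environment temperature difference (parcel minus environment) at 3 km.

+4.7°C (parcel warmer than environment)

Parcel:
  From 600 m to 1900 m (dry): cools by 9.6 × 1.3 = 12.48°C, giving 15.22°C.
  From 1900 m to 3000 m (saturated): cools by 6.2 × 1.1 = 6.82°C, giving 8.4°C.
Environment:
  From 600 m to 3000 m (environment): cools by 10 × 2.4 = 24°C, giving 3.7°C.
T_parcel − T_env = 8.4 − 3.7 = +4.7°C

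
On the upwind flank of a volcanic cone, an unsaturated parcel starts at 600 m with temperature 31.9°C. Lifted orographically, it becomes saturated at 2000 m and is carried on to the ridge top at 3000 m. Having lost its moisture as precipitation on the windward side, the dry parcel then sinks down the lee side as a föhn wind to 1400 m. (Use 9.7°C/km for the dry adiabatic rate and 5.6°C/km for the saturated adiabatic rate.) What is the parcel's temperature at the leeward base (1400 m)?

28.24°C

600–2000 m, dry: Δz = 1.4 km ⇒ ΔT = -13.58°C; T = 18.32°C
2000–3000 m, saturated: Δz = 1 km ⇒ ΔT = -5.6°C; T = 12.72°C
3000–1400 m, dry descent: Δz = 1.6 km ⇒ ΔT = +15.52°C; T = 28.24°C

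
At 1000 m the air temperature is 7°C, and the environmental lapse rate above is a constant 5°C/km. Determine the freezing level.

2400 m

Height above start = (7 − 0) / 5 = 1.4 km
Altitude = 1000 m + 1400 m = 2400 m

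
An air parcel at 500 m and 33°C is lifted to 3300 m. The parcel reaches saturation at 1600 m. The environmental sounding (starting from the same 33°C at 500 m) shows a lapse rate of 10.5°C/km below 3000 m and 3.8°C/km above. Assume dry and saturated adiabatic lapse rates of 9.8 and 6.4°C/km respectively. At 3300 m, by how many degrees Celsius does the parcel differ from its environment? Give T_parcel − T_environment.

+5.73°C (parcel warmer than environment)

Parcel:
  From 500 m to 1600 m (dry): cools by 9.8 × 1.1 = 10.78°C, giving 22.22°C.
  From 1600 m to 3300 m (saturated): cools by 6.4 × 1.7 = 10.88°C, giving 11.34°C.
Environment:
  From 500 m to 3000 m (environment, lower layer): cools by 10.5 × 2.5 = 26.25°C, giving 6.75°C.
  From 3000 m to 3300 m (environment, upper layer): cools by 3.8 × 0.3 = 1.14°C, giving 5.61°C.
T_parcel − T_env = 11.34 − 5.61 = +5.73°C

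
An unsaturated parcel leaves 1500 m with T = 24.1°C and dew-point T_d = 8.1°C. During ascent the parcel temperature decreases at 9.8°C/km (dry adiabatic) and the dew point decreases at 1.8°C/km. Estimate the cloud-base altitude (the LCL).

T and T_d converge at 9.8 − 1.8 = 8°C per km
Height above start = (24.1 − 8.1) / 8 = 2 km
LCL altitude = 1500 m + 2000 m = 3500 m

3500 m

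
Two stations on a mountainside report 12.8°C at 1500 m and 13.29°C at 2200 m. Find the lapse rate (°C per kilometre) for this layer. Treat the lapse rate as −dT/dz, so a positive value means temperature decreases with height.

Γ = −ΔT/Δz = (12.8 − 13.29) / (2200 − 1500) m
  = -0.49°C / 0.7 km = -0.7°C/km

-0.7°C/km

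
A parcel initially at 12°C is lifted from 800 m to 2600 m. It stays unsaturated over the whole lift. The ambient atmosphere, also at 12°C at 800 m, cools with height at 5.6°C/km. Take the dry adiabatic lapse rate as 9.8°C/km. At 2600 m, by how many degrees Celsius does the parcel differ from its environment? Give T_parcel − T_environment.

-7.56°C (parcel cooler than environment)

Parcel:
  Dry to 2600 m: -9.8 × 1.8 km = -17.64°C, so T = -5.64°C.
Environment:
  Environment to 2600 m: -5.6 × 1.8 km = -10.08°C, so T = 1.92°C.
T_parcel − T_env = -5.64 − 1.92 = -7.56°C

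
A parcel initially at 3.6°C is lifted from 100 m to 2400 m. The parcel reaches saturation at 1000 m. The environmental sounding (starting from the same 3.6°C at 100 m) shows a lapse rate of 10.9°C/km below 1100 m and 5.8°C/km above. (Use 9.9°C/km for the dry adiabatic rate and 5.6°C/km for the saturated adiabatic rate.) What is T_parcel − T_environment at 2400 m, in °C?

+1.69°C (parcel warmer than environment)

Parcel:
  Dry to 1000 m: -9.9 × 0.9 km = -8.91°C, so T = -5.31°C.
  Saturated to 2400 m: -5.6 × 1.4 km = -7.84°C, so T = -13.15°C.
Environment:
  Environment, lower layer to 1100 m: -10.9 × 1 km = -10.9°C, so T = -7.3°C.
  Environment, upper layer to 2400 m: -5.8 × 1.3 km = -7.54°C, so T = -14.84°C.
T_parcel − T_env = -13.15 − (-14.84) = +1.69°C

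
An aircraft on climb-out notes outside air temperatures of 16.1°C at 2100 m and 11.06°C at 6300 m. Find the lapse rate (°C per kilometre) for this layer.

1.2°C/km

Γ = −ΔT/Δz = (16.1 − 11.06) / (6300 − 2100) m
  = 5.04°C / 4.2 km = 1.2°C/km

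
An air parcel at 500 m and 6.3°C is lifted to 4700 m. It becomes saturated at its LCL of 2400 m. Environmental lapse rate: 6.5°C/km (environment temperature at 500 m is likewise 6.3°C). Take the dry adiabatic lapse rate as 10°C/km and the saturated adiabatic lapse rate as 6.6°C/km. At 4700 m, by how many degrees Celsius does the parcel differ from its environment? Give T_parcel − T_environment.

-6.88°C (parcel cooler than environment)

Parcel:
  500 → 2400 m (dry, 10°C/km): ΔT = -10 × 1.9 = -19°C → T = -12.7°C
  2400 → 4700 m (saturated, 6.6°C/km): ΔT = -6.6 × 2.3 = -15.18°C → T = -27.88°C
Environment:
  500 → 4700 m (environment, 6.5°C/km): ΔT = -6.5 × 4.2 = -27.3°C → T = -21°C
T_parcel − T_env = -27.88 − (-21) = -6.88°C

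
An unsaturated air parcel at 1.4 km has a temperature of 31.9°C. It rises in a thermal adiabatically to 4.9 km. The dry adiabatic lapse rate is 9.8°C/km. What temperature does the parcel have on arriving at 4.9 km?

-2.4°C

1400–4900 m, dry adiabatic: Δz = 3.5 km ⇒ ΔT = -34.3°C; T = -2.4°C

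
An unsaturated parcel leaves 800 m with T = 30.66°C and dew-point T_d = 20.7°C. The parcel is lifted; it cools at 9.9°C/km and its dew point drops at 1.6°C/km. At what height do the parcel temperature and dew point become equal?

T and T_d converge at 9.9 − 1.6 = 8.3°C per km
Height above start = (30.66 − 20.7) / 8.3 = 1.2 km
LCL altitude = 800 m + 1200 m = 2000 m

2000 m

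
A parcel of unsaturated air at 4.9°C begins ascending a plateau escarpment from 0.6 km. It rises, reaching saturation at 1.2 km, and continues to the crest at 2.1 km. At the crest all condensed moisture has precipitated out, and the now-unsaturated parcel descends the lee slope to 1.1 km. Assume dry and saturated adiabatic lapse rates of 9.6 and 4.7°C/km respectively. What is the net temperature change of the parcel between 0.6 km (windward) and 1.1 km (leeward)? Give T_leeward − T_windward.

-0.39°C

Dry to 1200 m: -9.6 × 0.6 km = -5.76°C, so T = -0.86°C.
Saturated to 2100 m: -4.7 × 0.9 km = -4.23°C, so T = -5.09°C.
Dry descent to 1100 m: +9.6 × 1 km = +9.6°C, so T = 4.51°C.
Net change vs windward start: 4.51 − 4.9 = -0.39°C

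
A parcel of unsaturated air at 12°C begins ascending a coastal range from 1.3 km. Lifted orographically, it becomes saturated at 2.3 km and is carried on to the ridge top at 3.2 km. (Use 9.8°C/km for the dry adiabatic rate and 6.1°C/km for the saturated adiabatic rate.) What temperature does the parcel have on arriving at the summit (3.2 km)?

Dry to 2300 m: -9.8 × 1 km = -9.8°C, so T = 2.2°C.
Saturated to 3200 m: -6.1 × 0.9 km = -5.49°C, so T = -3.29°C.

-3.29°C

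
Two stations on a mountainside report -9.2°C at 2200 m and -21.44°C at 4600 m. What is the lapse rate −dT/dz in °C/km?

5.1°C/km

Γ = −ΔT/Δz = (-9.2 − (-21.44)) / (4600 − 2200) m
  = 12.24°C / 2.4 km = 5.1°C/km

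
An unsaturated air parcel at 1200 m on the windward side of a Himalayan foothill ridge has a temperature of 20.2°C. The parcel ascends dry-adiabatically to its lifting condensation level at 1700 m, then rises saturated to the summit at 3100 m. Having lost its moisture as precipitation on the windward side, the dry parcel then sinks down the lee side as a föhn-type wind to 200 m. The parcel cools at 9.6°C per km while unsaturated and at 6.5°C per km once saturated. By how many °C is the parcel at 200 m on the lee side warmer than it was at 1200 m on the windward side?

1200 → 1700 m (dry, 9.6°C/km): ΔT = -9.6 × 0.5 = -4.8°C → T = 15.4°C
1700 → 3100 m (saturated, 6.5°C/km): ΔT = -6.5 × 1.4 = -9.1°C → T = 6.3°C
3100 → 200 m (dry descent, 9.6°C/km): ΔT = +9.6 × 2.9 = +27.84°C → T = 34.14°C
Net change vs windward start: 34.14 − 20.2 = +13.94°C

+13.94°C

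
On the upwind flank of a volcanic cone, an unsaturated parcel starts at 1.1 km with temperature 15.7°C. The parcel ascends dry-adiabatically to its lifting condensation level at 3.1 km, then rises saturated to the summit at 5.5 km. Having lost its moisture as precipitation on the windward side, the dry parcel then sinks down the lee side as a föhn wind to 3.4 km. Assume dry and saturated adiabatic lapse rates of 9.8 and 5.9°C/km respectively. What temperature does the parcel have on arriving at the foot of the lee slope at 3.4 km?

2.52°C

From 1100 m to 3100 m (dry): cools by 9.8 × 2 = 19.6°C, giving -3.9°C.
From 3100 m to 5500 m (saturated): cools by 5.9 × 2.4 = 14.16°C, giving -18.06°C.
From 5500 m to 3400 m (dry descent): warms by 9.8 × 2.1 = 20.58°C, giving 2.52°C.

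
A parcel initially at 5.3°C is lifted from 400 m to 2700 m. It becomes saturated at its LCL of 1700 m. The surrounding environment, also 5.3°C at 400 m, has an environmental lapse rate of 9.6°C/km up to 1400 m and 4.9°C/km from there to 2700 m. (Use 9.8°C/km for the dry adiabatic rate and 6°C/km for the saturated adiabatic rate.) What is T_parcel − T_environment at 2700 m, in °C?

-2.77°C (parcel cooler than environment)

Parcel:
  From 400 m to 1700 m (dry): cools by 9.8 × 1.3 = 12.74°C, giving -7.44°C.
  From 1700 m to 2700 m (saturated): cools by 6 × 1 = 6°C, giving -13.44°C.
Environment:
  From 400 m to 1400 m (environment, lower layer): cools by 9.6 × 1 = 9.6°C, giving -4.3°C.
  From 1400 m to 2700 m (environment, upper layer): cools by 4.9 × 1.3 = 6.37°C, giving -10.67°C.
T_parcel − T_env = -13.44 − (-10.67) = -2.77°C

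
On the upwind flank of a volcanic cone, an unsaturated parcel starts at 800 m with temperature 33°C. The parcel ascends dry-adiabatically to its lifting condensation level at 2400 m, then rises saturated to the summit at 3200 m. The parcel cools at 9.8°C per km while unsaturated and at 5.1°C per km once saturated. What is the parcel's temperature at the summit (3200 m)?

13.24°C

800–2400 m, dry: Δz = 1.6 km ⇒ ΔT = -15.68°C; T = 17.32°C
2400–3200 m, saturated: Δz = 0.8 km ⇒ ΔT = -4.08°C; T = 13.24°C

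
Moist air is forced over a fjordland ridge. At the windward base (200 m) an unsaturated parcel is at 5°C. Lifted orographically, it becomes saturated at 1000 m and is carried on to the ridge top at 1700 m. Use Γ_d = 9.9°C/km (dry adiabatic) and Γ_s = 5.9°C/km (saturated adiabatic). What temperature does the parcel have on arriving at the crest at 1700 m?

200–1000 m, dry: Δz = 0.8 km ⇒ ΔT = -7.92°C; T = -2.92°C
1000–1700 m, saturated: Δz = 0.7 km ⇒ ΔT = -4.13°C; T = -7.05°C

-7.05°C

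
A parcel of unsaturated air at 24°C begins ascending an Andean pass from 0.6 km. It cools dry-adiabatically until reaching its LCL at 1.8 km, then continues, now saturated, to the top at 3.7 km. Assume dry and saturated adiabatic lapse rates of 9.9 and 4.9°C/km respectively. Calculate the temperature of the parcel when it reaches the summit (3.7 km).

2.81°C

From 600 m to 1800 m (dry): cools by 9.9 × 1.2 = 11.88°C, giving 12.12°C.
From 1800 m to 3700 m (saturated): cools by 4.9 × 1.9 = 9.31°C, giving 2.81°C.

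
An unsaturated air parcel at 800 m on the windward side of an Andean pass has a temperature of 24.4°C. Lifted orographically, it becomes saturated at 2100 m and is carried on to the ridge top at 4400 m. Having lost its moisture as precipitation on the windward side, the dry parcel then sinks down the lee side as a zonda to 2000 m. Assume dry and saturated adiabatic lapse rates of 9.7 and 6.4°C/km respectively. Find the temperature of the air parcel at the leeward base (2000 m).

800–2100 m, dry: Δz = 1.3 km ⇒ ΔT = -12.61°C; T = 11.79°C
2100–4400 m, saturated: Δz = 2.3 km ⇒ ΔT = -14.72°C; T = -2.93°C
4400–2000 m, dry descent: Δz = 2.4 km ⇒ ΔT = +23.28°C; T = 20.35°C

20.35°C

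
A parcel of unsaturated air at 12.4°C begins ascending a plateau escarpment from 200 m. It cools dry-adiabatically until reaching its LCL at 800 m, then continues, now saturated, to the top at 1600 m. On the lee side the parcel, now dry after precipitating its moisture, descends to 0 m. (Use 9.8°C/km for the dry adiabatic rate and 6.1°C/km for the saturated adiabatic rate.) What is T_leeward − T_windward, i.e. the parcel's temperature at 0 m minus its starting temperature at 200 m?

200–800 m, dry: Δz = 0.6 km ⇒ ΔT = -5.88°C; T = 6.52°C
800–1600 m, saturated: Δz = 0.8 km ⇒ ΔT = -4.88°C; T = 1.64°C
1600–0 m, dry descent: Δz = 1.6 km ⇒ ΔT = +15.68°C; T = 17.32°C
Net change vs windward start: 17.32 − 12.4 = +4.92°C

+4.92°C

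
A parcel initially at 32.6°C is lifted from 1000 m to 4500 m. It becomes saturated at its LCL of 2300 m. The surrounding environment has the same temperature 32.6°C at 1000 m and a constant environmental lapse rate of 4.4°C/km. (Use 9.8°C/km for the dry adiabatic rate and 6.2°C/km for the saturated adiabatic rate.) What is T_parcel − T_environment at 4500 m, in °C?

-10.98°C (parcel cooler than environment)

Parcel:
  From 1000 m to 2300 m (dry): cools by 9.8 × 1.3 = 12.74°C, giving 19.86°C.
  From 2300 m to 4500 m (saturated): cools by 6.2 × 2.2 = 13.64°C, giving 6.22°C.
Environment:
  From 1000 m to 4500 m (environment): cools by 4.4 × 3.5 = 15.4°C, giving 17.2°C.
T_parcel − T_env = 6.22 − 17.2 = -10.98°C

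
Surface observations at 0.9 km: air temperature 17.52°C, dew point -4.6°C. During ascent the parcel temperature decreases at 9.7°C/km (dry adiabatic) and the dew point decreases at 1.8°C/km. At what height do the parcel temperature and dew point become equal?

3.7 km

T and T_d converge at 9.7 − 1.8 = 7.9°C per km
Height above start = (17.52 − (-4.6)) / 7.9 = 2.8 km
LCL altitude = 900 m + 2800 m = 3700 m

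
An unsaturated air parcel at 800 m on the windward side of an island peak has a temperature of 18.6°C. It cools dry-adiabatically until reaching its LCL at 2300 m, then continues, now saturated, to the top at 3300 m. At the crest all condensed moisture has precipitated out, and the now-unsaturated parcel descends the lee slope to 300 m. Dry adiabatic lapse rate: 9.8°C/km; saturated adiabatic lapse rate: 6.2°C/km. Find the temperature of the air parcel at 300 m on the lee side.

27.1°C

800–2300 m, dry: Δz = 1.5 km ⇒ ΔT = -14.7°C; T = 3.9°C
2300–3300 m, saturated: Δz = 1 km ⇒ ΔT = -6.2°C; T = -2.3°C
3300–300 m, dry descent: Δz = 3 km ⇒ ΔT = +29.4°C; T = 27.1°C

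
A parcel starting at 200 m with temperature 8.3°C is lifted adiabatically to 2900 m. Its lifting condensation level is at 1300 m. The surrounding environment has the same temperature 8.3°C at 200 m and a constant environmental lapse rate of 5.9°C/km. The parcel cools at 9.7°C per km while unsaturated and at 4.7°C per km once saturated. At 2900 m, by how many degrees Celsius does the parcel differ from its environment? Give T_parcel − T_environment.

Parcel:
  200 → 1300 m (dry, 9.7°C/km): ΔT = -9.7 × 1.1 = -10.67°C → T = -2.37°C
  1300 → 2900 m (saturated, 4.7°C/km): ΔT = -4.7 × 1.6 = -7.52°C → T = -9.89°C
Environment:
  200 → 2900 m (environment, 5.9°C/km): ΔT = -5.9 × 2.7 = -15.93°C → T = -7.63°C
T_parcel − T_env = -9.89 − (-7.63) = -2.26°C

-2.26°C (parcel cooler than environment)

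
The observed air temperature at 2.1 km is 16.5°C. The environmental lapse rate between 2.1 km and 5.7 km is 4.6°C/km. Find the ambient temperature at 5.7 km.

-0.06°C

2100–5700 m, environmental: Δz = 3.6 km ⇒ ΔT = -16.56°C; T = -0.06°C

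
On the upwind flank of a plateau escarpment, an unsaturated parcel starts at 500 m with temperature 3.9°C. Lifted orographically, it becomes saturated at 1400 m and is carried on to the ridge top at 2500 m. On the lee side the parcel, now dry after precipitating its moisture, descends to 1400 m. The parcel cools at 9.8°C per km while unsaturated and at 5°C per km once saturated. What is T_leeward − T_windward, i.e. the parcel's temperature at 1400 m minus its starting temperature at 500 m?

-3.54°C

Dry to 1400 m: -9.8 × 0.9 km = -8.82°C, so T = -4.92°C.
Saturated to 2500 m: -5 × 1.1 km = -5.5°C, so T = -10.42°C.
Dry descent to 1400 m: +9.8 × 1.1 km = +10.78°C, so T = 0.36°C.
Net change vs windward start: 0.36 − 3.9 = -3.54°C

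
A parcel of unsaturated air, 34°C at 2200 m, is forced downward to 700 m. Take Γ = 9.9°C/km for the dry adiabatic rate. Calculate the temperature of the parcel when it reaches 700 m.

2200–700 m, dry adiabatic: Δz = 1.5 km ⇒ ΔT = +14.85°C; T = 48.85°C

48.85°C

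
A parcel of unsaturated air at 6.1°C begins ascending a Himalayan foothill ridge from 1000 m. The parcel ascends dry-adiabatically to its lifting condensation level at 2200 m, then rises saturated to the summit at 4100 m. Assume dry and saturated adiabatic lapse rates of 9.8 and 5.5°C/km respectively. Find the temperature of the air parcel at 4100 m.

1000–2200 m, dry: Δz = 1.2 km ⇒ ΔT = -11.76°C; T = -5.66°C
2200–4100 m, saturated: Δz = 1.9 km ⇒ ΔT = -10.45°C; T = -16.11°C

-16.11°C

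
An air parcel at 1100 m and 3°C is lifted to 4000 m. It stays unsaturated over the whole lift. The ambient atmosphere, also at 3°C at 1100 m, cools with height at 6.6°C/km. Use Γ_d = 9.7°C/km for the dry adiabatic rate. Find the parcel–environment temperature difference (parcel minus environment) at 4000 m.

-8.99°C (parcel cooler than environment)

Parcel:
  1100–4000 m, dry: Δz = 2.9 km ⇒ ΔT = -28.13°C; T = -25.13°C
Environment:
  1100–4000 m, environment: Δz = 2.9 km ⇒ ΔT = -19.14°C; T = -16.14°C
T_parcel − T_env = -25.13 − (-16.14) = -8.99°C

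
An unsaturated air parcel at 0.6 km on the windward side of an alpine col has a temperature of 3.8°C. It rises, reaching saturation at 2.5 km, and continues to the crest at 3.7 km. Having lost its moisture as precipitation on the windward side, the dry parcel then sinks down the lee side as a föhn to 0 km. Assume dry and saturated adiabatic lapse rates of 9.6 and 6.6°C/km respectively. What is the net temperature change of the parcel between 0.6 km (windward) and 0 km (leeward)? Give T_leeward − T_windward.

Dry to 2500 m: -9.6 × 1.9 km = -18.24°C, so T = -14.44°C.
Saturated to 3700 m: -6.6 × 1.2 km = -7.92°C, so T = -22.36°C.
Dry descent to 0 m: +9.6 × 3.7 km = +35.52°C, so T = 13.16°C.
Net change vs windward start: 13.16 − 3.8 = +9.36°C

+9.36°C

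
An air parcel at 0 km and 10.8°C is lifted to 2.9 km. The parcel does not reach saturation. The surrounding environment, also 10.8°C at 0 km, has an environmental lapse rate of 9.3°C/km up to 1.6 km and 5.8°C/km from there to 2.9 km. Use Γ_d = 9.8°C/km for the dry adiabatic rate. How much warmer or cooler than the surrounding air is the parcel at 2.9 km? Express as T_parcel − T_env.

-6°C (parcel cooler than environment)

Parcel:
  0 → 2900 m (dry, 9.8°C/km): ΔT = -9.8 × 2.9 = -28.42°C → T = -17.62°C
Environment:
  0 → 1600 m (environment, lower layer, 9.3°C/km): ΔT = -9.3 × 1.6 = -14.88°C → T = -4.08°C
  1600 → 2900 m (environment, upper layer, 5.8°C/km): ΔT = -5.8 × 1.3 = -7.54°C → T = -11.62°C
T_parcel − T_env = -17.62 − (-11.62) = -6°C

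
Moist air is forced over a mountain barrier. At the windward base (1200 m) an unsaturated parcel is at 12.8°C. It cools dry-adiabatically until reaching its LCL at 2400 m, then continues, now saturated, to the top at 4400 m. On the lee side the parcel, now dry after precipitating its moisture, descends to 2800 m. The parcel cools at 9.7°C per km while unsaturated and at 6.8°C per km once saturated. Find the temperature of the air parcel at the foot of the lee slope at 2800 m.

3.08°C

Dry to 2400 m: -9.7 × 1.2 km = -11.64°C, so T = 1.16°C.
Saturated to 4400 m: -6.8 × 2 km = -13.6°C, so T = -12.44°C.
Dry descent to 2800 m: +9.7 × 1.6 km = +15.52°C, so T = 3.08°C.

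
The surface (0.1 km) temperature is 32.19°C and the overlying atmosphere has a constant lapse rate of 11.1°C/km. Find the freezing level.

Height above start = (32.19 − 0) / 11.1 = 2.9 km
Altitude = 100 m + 2900 m = 3000 m

3 km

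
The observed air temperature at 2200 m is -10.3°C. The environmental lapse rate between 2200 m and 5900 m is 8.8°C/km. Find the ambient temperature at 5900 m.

-42.86°C

Environmental to 5900 m: -8.8 × 3.7 km = -32.56°C, so T = -42.86°C.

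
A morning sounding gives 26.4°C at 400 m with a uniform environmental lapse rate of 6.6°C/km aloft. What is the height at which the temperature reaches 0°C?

Height above start = (26.4 − 0) / 6.6 = 4 km
Altitude = 400 m + 4000 m = 4400 m

4400 m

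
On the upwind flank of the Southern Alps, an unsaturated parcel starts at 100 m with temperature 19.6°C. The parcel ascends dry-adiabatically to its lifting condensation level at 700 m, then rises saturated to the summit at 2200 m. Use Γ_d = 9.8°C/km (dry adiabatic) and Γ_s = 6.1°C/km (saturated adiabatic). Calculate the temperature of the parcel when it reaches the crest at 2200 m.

From 100 m to 700 m (dry): cools by 9.8 × 0.6 = 5.88°C, giving 13.72°C.
From 700 m to 2200 m (saturated): cools by 6.1 × 1.5 = 9.15°C, giving 4.57°C.

4.57°C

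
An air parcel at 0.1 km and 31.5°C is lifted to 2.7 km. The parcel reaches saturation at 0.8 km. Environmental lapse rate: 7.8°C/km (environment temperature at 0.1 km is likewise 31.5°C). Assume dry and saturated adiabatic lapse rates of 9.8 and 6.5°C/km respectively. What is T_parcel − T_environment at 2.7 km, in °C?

Parcel:
  From 100 m to 800 m (dry): cools by 9.8 × 0.7 = 6.86°C, giving 24.64°C.
  From 800 m to 2700 m (saturated): cools by 6.5 × 1.9 = 12.35°C, giving 12.29°C.
Environment:
  From 100 m to 2700 m (environment): cools by 7.8 × 2.6 = 20.28°C, giving 11.22°C.
T_parcel − T_env = 12.29 − 11.22 = +1.07°C

+1.07°C (parcel warmer than environment)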